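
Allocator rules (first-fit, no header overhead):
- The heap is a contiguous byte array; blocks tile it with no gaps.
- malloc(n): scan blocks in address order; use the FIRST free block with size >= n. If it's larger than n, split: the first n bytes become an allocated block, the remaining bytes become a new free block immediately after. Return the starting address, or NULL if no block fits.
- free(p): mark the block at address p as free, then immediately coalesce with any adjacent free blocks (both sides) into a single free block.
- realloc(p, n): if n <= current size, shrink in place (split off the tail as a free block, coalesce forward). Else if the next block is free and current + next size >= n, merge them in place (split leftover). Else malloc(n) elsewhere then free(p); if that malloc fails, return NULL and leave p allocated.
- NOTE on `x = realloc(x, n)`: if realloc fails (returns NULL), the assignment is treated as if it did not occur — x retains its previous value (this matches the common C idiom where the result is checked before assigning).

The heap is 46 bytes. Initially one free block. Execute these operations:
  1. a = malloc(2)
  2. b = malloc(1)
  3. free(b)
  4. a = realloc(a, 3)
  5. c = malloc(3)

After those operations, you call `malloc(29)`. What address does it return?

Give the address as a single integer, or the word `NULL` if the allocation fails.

Op 1: a = malloc(2) -> a = 0; heap: [0-1 ALLOC][2-45 FREE]
Op 2: b = malloc(1) -> b = 2; heap: [0-1 ALLOC][2-2 ALLOC][3-45 FREE]
Op 3: free(b) -> (freed b); heap: [0-1 ALLOC][2-45 FREE]
Op 4: a = realloc(a, 3) -> a = 0; heap: [0-2 ALLOC][3-45 FREE]
Op 5: c = malloc(3) -> c = 3; heap: [0-2 ALLOC][3-5 ALLOC][6-45 FREE]
malloc(29): first-fit scan over [0-2 ALLOC][3-5 ALLOC][6-45 FREE] -> 6

Answer: 6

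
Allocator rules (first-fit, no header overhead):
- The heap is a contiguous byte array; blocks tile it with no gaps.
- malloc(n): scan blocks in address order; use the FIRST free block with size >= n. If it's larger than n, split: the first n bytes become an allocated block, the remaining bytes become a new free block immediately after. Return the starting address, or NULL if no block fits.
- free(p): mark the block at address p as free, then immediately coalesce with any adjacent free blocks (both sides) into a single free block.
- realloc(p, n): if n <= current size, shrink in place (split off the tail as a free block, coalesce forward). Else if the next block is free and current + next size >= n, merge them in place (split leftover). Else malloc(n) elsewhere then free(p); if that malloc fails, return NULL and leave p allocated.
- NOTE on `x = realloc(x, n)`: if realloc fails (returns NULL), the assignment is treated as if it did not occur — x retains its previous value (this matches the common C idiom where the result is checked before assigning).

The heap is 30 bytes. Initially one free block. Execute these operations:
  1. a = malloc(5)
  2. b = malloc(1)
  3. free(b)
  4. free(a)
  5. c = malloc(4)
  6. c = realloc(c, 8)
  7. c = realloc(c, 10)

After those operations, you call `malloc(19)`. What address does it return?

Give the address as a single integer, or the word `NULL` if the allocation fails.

Answer: 10

Derivation:
Op 1: a = malloc(5) -> a = 0; heap: [0-4 ALLOC][5-29 FREE]
Op 2: b = malloc(1) -> b = 5; heap: [0-4 ALLOC][5-5 ALLOC][6-29 FREE]
Op 3: free(b) -> (freed b); heap: [0-4 ALLOC][5-29 FREE]
Op 4: free(a) -> (freed a); heap: [0-29 FREE]
Op 5: c = malloc(4) -> c = 0; heap: [0-3 ALLOC][4-29 FREE]
Op 6: c = realloc(c, 8) -> c = 0; heap: [0-7 ALLOC][8-29 FREE]
Op 7: c = realloc(c, 10) -> c = 0; heap: [0-9 ALLOC][10-29 FREE]
malloc(19): first-fit scan over [0-9 ALLOC][10-29 FREE] -> 10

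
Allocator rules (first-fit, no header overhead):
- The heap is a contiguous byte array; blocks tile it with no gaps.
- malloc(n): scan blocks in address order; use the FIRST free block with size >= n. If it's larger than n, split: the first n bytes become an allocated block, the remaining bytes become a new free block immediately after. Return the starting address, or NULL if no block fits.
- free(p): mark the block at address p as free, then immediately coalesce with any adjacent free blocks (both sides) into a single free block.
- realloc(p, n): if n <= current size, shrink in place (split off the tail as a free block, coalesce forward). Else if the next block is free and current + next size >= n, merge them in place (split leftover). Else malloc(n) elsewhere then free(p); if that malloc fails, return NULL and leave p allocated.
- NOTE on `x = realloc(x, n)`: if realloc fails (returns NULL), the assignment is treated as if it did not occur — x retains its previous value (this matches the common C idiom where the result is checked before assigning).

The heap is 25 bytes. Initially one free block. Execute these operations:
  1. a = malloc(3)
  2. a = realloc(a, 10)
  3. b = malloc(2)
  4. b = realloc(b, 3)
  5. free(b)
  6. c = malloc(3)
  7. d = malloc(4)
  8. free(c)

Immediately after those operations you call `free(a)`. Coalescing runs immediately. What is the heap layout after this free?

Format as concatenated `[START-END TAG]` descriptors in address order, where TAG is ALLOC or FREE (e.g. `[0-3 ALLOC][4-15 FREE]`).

Op 1: a = malloc(3) -> a = 0; heap: [0-2 ALLOC][3-24 FREE]
Op 2: a = realloc(a, 10) -> a = 0; heap: [0-9 ALLOC][10-24 FREE]
Op 3: b = malloc(2) -> b = 10; heap: [0-9 ALLOC][10-11 ALLOC][12-24 FREE]
Op 4: b = realloc(b, 3) -> b = 10; heap: [0-9 ALLOC][10-12 ALLOC][13-24 FREE]
Op 5: free(b) -> (freed b); heap: [0-9 ALLOC][10-24 FREE]
Op 6: c = malloc(3) -> c = 10; heap: [0-9 ALLOC][10-12 ALLOC][13-24 FREE]
Op 7: d = malloc(4) -> d = 13; heap: [0-9 ALLOC][10-12 ALLOC][13-16 ALLOC][17-24 FREE]
Op 8: free(c) -> (freed c); heap: [0-9 ALLOC][10-12 FREE][13-16 ALLOC][17-24 FREE]
free(a): a = 0 -> block [0-9 ALLOC]; mark free, coalesce with adjacent free neighbors -> [0-12 FREE][13-16 ALLOC][17-24 FREE]

Answer: [0-12 FREE][13-16 ALLOC][17-24 FREE]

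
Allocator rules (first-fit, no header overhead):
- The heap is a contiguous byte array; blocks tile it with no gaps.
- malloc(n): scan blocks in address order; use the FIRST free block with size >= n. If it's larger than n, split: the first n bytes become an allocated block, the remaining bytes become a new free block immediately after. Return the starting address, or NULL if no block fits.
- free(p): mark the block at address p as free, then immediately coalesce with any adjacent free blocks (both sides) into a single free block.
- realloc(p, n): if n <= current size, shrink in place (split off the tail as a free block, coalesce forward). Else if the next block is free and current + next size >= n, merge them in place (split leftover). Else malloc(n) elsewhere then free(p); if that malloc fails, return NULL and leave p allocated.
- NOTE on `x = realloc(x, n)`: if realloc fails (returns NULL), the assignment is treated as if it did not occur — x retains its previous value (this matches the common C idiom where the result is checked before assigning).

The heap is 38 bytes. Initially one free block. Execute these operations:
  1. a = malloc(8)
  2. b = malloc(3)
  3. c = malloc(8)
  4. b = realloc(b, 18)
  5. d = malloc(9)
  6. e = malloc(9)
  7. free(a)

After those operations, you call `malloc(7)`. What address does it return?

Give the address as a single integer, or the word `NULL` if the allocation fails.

Op 1: a = malloc(8) -> a = 0; heap: [0-7 ALLOC][8-37 FREE]
Op 2: b = malloc(3) -> b = 8; heap: [0-7 ALLOC][8-10 ALLOC][11-37 FREE]
Op 3: c = malloc(8) -> c = 11; heap: [0-7 ALLOC][8-10 ALLOC][11-18 ALLOC][19-37 FREE]
Op 4: b = realloc(b, 18) -> b = 19; heap: [0-7 ALLOC][8-10 FREE][11-18 ALLOC][19-36 ALLOC][37-37 FREE]
Op 5: d = malloc(9) -> d = NULL; heap: [0-7 ALLOC][8-10 FREE][11-18 ALLOC][19-36 ALLOC][37-37 FREE]
Op 6: e = malloc(9) -> e = NULL; heap: [0-7 ALLOC][8-10 FREE][11-18 ALLOC][19-36 ALLOC][37-37 FREE]
Op 7: free(a) -> (freed a); heap: [0-10 FREE][11-18 ALLOC][19-36 ALLOC][37-37 FREE]
malloc(7): first-fit scan over [0-10 FREE][11-18 ALLOC][19-36 ALLOC][37-37 FREE] -> 0

Answer: 0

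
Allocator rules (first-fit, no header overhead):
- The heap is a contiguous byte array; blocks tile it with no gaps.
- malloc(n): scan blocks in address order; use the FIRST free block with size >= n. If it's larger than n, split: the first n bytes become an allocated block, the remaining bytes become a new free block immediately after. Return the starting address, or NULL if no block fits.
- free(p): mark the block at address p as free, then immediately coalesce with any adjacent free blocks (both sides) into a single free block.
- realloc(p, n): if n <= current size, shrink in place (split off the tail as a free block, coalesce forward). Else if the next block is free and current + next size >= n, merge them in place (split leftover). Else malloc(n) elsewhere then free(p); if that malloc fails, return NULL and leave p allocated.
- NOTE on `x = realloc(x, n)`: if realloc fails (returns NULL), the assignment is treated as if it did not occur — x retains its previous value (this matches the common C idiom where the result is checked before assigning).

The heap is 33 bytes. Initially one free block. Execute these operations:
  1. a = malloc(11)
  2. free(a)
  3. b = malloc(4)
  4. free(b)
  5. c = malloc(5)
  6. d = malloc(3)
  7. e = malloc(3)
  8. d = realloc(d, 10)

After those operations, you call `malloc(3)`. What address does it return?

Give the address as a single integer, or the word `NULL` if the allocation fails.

Op 1: a = malloc(11) -> a = 0; heap: [0-10 ALLOC][11-32 FREE]
Op 2: free(a) -> (freed a); heap: [0-32 FREE]
Op 3: b = malloc(4) -> b = 0; heap: [0-3 ALLOC][4-32 FREE]
Op 4: free(b) -> (freed b); heap: [0-32 FREE]
Op 5: c = malloc(5) -> c = 0; heap: [0-4 ALLOC][5-32 FREE]
Op 6: d = malloc(3) -> d = 5; heap: [0-4 ALLOC][5-7 ALLOC][8-32 FREE]
Op 7: e = malloc(3) -> e = 8; heap: [0-4 ALLOC][5-7 ALLOC][8-10 ALLOC][11-32 FREE]
Op 8: d = realloc(d, 10) -> d = 11; heap: [0-4 ALLOC][5-7 FREE][8-10 ALLOC][11-20 ALLOC][21-32 FREE]
malloc(3): first-fit scan over [0-4 ALLOC][5-7 FREE][8-10 ALLOC][11-20 ALLOC][21-32 FREE] -> 5

Answer: 5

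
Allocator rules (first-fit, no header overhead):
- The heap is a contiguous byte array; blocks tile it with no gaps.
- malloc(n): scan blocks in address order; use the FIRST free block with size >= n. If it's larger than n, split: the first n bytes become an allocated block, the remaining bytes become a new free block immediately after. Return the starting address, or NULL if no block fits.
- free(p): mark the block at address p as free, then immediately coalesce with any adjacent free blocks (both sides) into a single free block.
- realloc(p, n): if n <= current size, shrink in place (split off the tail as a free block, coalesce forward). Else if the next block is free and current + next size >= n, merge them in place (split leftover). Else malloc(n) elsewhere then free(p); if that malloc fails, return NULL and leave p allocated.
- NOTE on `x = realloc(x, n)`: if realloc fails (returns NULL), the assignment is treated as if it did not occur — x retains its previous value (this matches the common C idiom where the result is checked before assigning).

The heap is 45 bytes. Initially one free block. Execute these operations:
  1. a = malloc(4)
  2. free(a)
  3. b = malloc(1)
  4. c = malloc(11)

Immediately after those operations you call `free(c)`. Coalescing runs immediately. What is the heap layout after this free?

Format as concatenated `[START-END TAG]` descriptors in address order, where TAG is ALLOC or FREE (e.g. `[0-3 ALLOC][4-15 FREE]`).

Op 1: a = malloc(4) -> a = 0; heap: [0-3 ALLOC][4-44 FREE]
Op 2: free(a) -> (freed a); heap: [0-44 FREE]
Op 3: b = malloc(1) -> b = 0; heap: [0-0 ALLOC][1-44 FREE]
Op 4: c = malloc(11) -> c = 1; heap: [0-0 ALLOC][1-11 ALLOC][12-44 FREE]
free(c): c = 1 -> block [1-11 ALLOC]; mark free, coalesce with adjacent free neighbors -> [0-0 ALLOC][1-44 FREE]

Answer: [0-0 ALLOC][1-44 FREE]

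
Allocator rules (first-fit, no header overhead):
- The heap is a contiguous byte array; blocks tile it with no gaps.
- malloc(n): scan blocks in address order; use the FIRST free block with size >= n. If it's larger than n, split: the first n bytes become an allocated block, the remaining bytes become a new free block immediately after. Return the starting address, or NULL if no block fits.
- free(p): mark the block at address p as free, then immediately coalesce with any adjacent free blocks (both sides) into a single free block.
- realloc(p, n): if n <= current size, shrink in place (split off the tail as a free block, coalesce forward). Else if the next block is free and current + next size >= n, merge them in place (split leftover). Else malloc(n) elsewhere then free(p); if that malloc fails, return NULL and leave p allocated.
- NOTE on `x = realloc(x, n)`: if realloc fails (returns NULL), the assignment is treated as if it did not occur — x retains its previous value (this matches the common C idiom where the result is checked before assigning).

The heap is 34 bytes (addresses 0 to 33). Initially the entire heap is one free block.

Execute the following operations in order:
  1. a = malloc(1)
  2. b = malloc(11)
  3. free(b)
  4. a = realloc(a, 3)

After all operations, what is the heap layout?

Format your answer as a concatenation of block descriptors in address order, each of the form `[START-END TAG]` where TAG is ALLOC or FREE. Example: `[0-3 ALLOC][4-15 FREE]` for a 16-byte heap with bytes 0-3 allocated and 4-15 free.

Op 1: a = malloc(1) -> a = 0; heap: [0-0 ALLOC][1-33 FREE]
Op 2: b = malloc(11) -> b = 1; heap: [0-0 ALLOC][1-11 ALLOC][12-33 FREE]
Op 3: free(b) -> (freed b); heap: [0-0 ALLOC][1-33 FREE]
Op 4: a = realloc(a, 3) -> a = 0; heap: [0-2 ALLOC][3-33 FREE]

Answer: [0-2 ALLOC][3-33 FREE]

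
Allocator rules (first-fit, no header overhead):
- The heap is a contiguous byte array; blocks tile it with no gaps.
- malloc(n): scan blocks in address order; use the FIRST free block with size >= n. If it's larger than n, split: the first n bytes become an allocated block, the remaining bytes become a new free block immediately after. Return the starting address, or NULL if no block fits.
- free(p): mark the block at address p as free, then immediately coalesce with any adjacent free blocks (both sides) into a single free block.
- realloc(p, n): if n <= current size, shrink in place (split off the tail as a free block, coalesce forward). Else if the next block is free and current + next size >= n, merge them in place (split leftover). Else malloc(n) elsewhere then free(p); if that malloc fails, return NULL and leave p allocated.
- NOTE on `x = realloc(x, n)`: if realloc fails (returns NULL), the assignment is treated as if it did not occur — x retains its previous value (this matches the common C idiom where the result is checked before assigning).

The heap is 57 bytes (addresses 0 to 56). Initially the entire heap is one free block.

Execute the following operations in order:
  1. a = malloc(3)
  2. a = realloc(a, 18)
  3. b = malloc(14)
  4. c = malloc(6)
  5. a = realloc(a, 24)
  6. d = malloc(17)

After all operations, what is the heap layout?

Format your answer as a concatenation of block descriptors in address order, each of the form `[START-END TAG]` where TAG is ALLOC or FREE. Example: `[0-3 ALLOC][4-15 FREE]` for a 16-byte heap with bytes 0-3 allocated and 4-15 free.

Op 1: a = malloc(3) -> a = 0; heap: [0-2 ALLOC][3-56 FREE]
Op 2: a = realloc(a, 18) -> a = 0; heap: [0-17 ALLOC][18-56 FREE]
Op 3: b = malloc(14) -> b = 18; heap: [0-17 ALLOC][18-31 ALLOC][32-56 FREE]
Op 4: c = malloc(6) -> c = 32; heap: [0-17 ALLOC][18-31 ALLOC][32-37 ALLOC][38-56 FREE]
Op 5: a = realloc(a, 24) -> NULL (a unchanged); heap: [0-17 ALLOC][18-31 ALLOC][32-37 ALLOC][38-56 FREE]
Op 6: d = malloc(17) -> d = 38; heap: [0-17 ALLOC][18-31 ALLOC][32-37 ALLOC][38-54 ALLOC][55-56 FREE]

Answer: [0-17 ALLOC][18-31 ALLOC][32-37 ALLOC][38-54 ALLOC][55-56 FREE]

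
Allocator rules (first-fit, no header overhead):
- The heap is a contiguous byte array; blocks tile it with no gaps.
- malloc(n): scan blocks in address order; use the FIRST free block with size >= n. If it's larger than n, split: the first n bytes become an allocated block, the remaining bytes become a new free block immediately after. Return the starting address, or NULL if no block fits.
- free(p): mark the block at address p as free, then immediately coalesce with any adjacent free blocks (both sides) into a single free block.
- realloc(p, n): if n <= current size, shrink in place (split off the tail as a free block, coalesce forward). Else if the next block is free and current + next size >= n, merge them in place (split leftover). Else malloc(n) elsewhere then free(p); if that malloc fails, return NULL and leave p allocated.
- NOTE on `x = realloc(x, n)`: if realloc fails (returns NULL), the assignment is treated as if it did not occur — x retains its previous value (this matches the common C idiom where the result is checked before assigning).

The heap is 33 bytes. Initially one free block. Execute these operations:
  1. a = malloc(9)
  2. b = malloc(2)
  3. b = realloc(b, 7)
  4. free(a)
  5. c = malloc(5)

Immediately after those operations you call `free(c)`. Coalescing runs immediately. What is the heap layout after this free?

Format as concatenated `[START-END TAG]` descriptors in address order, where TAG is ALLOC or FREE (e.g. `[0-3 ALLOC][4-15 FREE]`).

Answer: [0-8 FREE][9-15 ALLOC][16-32 FREE]

Derivation:
Op 1: a = malloc(9) -> a = 0; heap: [0-8 ALLOC][9-32 FREE]
Op 2: b = malloc(2) -> b = 9; heap: [0-8 ALLOC][9-10 ALLOC][11-32 FREE]
Op 3: b = realloc(b, 7) -> b = 9; heap: [0-8 ALLOC][9-15 ALLOC][16-32 FREE]
Op 4: free(a) -> (freed a); heap: [0-8 FREE][9-15 ALLOC][16-32 FREE]
Op 5: c = malloc(5) -> c = 0; heap: [0-4 ALLOC][5-8 FREE][9-15 ALLOC][16-32 FREE]
free(c): c = 0 -> block [0-4 ALLOC]; mark free, coalesce with adjacent free neighbors -> [0-8 FREE][9-15 ALLOC][16-32 FREE]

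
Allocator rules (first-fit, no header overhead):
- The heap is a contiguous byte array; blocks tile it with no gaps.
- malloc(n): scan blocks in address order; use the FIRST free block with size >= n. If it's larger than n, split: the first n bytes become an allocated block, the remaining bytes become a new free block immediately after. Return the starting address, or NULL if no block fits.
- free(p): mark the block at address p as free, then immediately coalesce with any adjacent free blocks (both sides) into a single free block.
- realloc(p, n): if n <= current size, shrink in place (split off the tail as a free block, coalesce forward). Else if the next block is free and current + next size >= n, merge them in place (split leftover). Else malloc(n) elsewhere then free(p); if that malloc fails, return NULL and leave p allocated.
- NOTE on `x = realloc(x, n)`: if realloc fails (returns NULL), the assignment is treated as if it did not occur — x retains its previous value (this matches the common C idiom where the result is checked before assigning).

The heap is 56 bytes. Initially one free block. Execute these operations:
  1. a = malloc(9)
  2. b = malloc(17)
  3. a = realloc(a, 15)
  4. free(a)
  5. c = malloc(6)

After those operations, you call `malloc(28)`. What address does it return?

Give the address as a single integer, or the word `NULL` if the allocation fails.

Answer: 26

Derivation:
Op 1: a = malloc(9) -> a = 0; heap: [0-8 ALLOC][9-55 FREE]
Op 2: b = malloc(17) -> b = 9; heap: [0-8 ALLOC][9-25 ALLOC][26-55 FREE]
Op 3: a = realloc(a, 15) -> a = 26; heap: [0-8 FREE][9-25 ALLOC][26-40 ALLOC][41-55 FREE]
Op 4: free(a) -> (freed a); heap: [0-8 FREE][9-25 ALLOC][26-55 FREE]
Op 5: c = malloc(6) -> c = 0; heap: [0-5 ALLOC][6-8 FREE][9-25 ALLOC][26-55 FREE]
malloc(28): first-fit scan over [0-5 ALLOC][6-8 FREE][9-25 ALLOC][26-55 FREE] -> 26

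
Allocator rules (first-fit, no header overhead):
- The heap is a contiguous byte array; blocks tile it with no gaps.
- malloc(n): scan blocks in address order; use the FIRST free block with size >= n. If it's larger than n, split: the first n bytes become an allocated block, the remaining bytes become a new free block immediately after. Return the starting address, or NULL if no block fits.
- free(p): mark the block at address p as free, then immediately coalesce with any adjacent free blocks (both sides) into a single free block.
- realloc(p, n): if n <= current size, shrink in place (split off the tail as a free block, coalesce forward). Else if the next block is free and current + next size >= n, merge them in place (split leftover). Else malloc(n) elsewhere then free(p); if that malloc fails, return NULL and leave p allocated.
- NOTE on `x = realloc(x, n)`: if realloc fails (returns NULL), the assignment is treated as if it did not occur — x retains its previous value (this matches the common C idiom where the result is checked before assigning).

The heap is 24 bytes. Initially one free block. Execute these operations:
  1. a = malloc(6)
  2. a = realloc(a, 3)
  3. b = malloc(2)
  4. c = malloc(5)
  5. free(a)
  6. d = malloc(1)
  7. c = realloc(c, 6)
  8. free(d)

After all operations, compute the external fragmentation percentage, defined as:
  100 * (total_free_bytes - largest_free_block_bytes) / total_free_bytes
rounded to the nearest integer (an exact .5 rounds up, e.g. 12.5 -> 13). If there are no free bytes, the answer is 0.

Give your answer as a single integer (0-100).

Op 1: a = malloc(6) -> a = 0; heap: [0-5 ALLOC][6-23 FREE]
Op 2: a = realloc(a, 3) -> a = 0; heap: [0-2 ALLOC][3-23 FREE]
Op 3: b = malloc(2) -> b = 3; heap: [0-2 ALLOC][3-4 ALLOC][5-23 FREE]
Op 4: c = malloc(5) -> c = 5; heap: [0-2 ALLOC][3-4 ALLOC][5-9 ALLOC][10-23 FREE]
Op 5: free(a) -> (freed a); heap: [0-2 FREE][3-4 ALLOC][5-9 ALLOC][10-23 FREE]
Op 6: d = malloc(1) -> d = 0; heap: [0-0 ALLOC][1-2 FREE][3-4 ALLOC][5-9 ALLOC][10-23 FREE]
Op 7: c = realloc(c, 6) -> c = 5; heap: [0-0 ALLOC][1-2 FREE][3-4 ALLOC][5-10 ALLOC][11-23 FREE]
Op 8: free(d) -> (freed d); heap: [0-2 FREE][3-4 ALLOC][5-10 ALLOC][11-23 FREE]
Free blocks: [3 13] total_free=16 largest=13 -> 100*(16-13)/16 = 300/16 = 18.75 -> rounds to 19

Answer: 19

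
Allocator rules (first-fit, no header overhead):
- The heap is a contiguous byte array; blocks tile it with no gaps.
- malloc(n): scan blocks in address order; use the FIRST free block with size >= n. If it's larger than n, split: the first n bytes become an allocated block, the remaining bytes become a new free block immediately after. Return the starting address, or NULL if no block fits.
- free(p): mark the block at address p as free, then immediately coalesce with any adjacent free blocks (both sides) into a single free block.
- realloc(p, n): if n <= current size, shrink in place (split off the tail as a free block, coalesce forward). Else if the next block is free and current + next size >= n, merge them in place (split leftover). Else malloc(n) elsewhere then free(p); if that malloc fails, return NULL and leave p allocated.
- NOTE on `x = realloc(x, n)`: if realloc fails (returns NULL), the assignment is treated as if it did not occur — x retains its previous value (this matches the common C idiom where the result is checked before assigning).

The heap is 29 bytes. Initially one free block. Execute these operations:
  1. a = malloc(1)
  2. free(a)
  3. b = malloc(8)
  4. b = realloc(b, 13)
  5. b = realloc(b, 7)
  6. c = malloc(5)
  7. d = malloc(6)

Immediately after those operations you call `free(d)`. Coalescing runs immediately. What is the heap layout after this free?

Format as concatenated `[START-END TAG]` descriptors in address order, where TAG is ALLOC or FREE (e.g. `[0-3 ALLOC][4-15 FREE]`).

Op 1: a = malloc(1) -> a = 0; heap: [0-0 ALLOC][1-28 FREE]
Op 2: free(a) -> (freed a); heap: [0-28 FREE]
Op 3: b = malloc(8) -> b = 0; heap: [0-7 ALLOC][8-28 FREE]
Op 4: b = realloc(b, 13) -> b = 0; heap: [0-12 ALLOC][13-28 FREE]
Op 5: b = realloc(b, 7) -> b = 0; heap: [0-6 ALLOC][7-28 FREE]
Op 6: c = malloc(5) -> c = 7; heap: [0-6 ALLOC][7-11 ALLOC][12-28 FREE]
Op 7: d = malloc(6) -> d = 12; heap: [0-6 ALLOC][7-11 ALLOC][12-17 ALLOC][18-28 FREE]
free(d): d = 12 -> block [12-17 ALLOC]; mark free, coalesce with adjacent free neighbors -> [0-6 ALLOC][7-11 ALLOC][12-28 FREE]

Answer: [0-6 ALLOC][7-11 ALLOC][12-28 FREE]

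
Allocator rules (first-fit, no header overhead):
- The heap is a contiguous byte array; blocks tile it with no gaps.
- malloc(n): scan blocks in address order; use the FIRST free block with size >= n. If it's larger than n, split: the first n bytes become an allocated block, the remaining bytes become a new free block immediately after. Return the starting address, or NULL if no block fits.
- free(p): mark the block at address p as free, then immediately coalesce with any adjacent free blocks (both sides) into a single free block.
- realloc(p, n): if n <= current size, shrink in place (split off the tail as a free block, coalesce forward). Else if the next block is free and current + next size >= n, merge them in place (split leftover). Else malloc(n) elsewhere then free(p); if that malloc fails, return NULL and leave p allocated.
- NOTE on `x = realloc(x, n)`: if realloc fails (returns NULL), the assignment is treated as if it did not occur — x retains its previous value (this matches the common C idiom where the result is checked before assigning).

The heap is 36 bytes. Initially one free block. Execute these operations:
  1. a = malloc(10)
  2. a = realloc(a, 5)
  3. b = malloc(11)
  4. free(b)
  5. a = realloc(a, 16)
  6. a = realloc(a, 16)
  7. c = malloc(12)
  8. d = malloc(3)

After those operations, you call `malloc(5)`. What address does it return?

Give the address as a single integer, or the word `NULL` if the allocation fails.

Op 1: a = malloc(10) -> a = 0; heap: [0-9 ALLOC][10-35 FREE]
Op 2: a = realloc(a, 5) -> a = 0; heap: [0-4 ALLOC][5-35 FREE]
Op 3: b = malloc(11) -> b = 5; heap: [0-4 ALLOC][5-15 ALLOC][16-35 FREE]
Op 4: free(b) -> (freed b); heap: [0-4 ALLOC][5-35 FREE]
Op 5: a = realloc(a, 16) -> a = 0; heap: [0-15 ALLOC][16-35 FREE]
Op 6: a = realloc(a, 16) -> a = 0; heap: [0-15 ALLOC][16-35 FREE]
Op 7: c = malloc(12) -> c = 16; heap: [0-15 ALLOC][16-27 ALLOC][28-35 FREE]
Op 8: d = malloc(3) -> d = 28; heap: [0-15 ALLOC][16-27 ALLOC][28-30 ALLOC][31-35 FREE]
malloc(5): first-fit scan over [0-15 ALLOC][16-27 ALLOC][28-30 ALLOC][31-35 FREE] -> 31

Answer: 31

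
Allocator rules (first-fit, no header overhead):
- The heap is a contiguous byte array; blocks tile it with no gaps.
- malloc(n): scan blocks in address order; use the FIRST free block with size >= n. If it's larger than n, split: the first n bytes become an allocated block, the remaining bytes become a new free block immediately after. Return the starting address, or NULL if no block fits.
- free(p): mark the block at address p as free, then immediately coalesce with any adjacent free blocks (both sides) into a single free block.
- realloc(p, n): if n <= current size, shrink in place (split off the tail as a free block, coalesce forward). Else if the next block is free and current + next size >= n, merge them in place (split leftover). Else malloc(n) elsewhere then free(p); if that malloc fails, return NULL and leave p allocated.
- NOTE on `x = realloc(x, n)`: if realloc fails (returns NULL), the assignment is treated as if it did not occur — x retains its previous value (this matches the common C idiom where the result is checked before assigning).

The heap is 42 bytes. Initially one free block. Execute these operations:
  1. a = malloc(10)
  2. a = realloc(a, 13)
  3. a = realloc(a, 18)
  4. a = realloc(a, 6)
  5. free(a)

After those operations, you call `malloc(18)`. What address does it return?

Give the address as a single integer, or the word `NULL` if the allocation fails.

Op 1: a = malloc(10) -> a = 0; heap: [0-9 ALLOC][10-41 FREE]
Op 2: a = realloc(a, 13) -> a = 0; heap: [0-12 ALLOC][13-41 FREE]
Op 3: a = realloc(a, 18) -> a = 0; heap: [0-17 ALLOC][18-41 FREE]
Op 4: a = realloc(a, 6) -> a = 0; heap: [0-5 ALLOC][6-41 FREE]
Op 5: free(a) -> (freed a); heap: [0-41 FREE]
malloc(18): first-fit scan over [0-41 FREE] -> 0

Answer: 0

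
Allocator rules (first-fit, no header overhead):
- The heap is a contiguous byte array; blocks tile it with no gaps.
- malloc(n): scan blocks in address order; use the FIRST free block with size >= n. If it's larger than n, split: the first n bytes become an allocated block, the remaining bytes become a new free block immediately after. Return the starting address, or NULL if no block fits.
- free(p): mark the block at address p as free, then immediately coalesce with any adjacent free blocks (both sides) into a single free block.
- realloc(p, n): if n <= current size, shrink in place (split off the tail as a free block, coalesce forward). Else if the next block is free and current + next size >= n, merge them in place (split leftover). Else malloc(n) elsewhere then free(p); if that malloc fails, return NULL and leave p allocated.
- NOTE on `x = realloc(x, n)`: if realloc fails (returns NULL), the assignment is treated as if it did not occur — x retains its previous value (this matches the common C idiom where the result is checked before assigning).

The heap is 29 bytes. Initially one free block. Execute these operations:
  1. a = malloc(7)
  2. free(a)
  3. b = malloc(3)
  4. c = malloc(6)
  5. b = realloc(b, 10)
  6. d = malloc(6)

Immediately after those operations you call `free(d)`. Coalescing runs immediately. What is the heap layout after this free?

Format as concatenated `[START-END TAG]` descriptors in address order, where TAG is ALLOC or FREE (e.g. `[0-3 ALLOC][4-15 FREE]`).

Op 1: a = malloc(7) -> a = 0; heap: [0-6 ALLOC][7-28 FREE]
Op 2: free(a) -> (freed a); heap: [0-28 FREE]
Op 3: b = malloc(3) -> b = 0; heap: [0-2 ALLOC][3-28 FREE]
Op 4: c = malloc(6) -> c = 3; heap: [0-2 ALLOC][3-8 ALLOC][9-28 FREE]
Op 5: b = realloc(b, 10) -> b = 9; heap: [0-2 FREE][3-8 ALLOC][9-18 ALLOC][19-28 FREE]
Op 6: d = malloc(6) -> d = 19; heap: [0-2 FREE][3-8 ALLOC][9-18 ALLOC][19-24 ALLOC][25-28 FREE]
free(d): d = 19 -> block [19-24 ALLOC]; mark free, coalesce with adjacent free neighbors -> [0-2 FREE][3-8 ALLOC][9-18 ALLOC][19-28 FREE]

Answer: [0-2 FREE][3-8 ALLOC][9-18 ALLOC][19-28 FREE]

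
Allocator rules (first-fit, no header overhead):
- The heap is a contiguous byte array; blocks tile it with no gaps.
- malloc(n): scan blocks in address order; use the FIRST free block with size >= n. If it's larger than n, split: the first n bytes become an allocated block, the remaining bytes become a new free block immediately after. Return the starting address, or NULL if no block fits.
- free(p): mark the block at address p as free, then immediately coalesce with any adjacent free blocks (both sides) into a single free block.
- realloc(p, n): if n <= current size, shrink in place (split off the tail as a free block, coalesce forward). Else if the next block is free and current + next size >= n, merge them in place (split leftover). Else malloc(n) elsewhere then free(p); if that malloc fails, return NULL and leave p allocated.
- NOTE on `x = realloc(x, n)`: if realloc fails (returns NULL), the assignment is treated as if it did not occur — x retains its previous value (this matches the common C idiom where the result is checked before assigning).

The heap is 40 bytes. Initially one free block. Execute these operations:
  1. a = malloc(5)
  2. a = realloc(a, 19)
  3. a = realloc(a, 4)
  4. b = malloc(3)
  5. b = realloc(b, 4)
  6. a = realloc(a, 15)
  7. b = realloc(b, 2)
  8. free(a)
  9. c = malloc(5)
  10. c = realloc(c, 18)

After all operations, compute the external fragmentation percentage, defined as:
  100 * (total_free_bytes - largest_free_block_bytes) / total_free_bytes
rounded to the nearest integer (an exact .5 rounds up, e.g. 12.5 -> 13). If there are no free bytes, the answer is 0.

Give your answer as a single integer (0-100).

Op 1: a = malloc(5) -> a = 0; heap: [0-4 ALLOC][5-39 FREE]
Op 2: a = realloc(a, 19) -> a = 0; heap: [0-18 ALLOC][19-39 FREE]
Op 3: a = realloc(a, 4) -> a = 0; heap: [0-3 ALLOC][4-39 FREE]
Op 4: b = malloc(3) -> b = 4; heap: [0-3 ALLOC][4-6 ALLOC][7-39 FREE]
Op 5: b = realloc(b, 4) -> b = 4; heap: [0-3 ALLOC][4-7 ALLOC][8-39 FREE]
Op 6: a = realloc(a, 15) -> a = 8; heap: [0-3 FREE][4-7 ALLOC][8-22 ALLOC][23-39 FREE]
Op 7: b = realloc(b, 2) -> b = 4; heap: [0-3 FREE][4-5 ALLOC][6-7 FREE][8-22 ALLOC][23-39 FREE]
Op 8: free(a) -> (freed a); heap: [0-3 FREE][4-5 ALLOC][6-39 FREE]
Op 9: c = malloc(5) -> c = 6; heap: [0-3 FREE][4-5 ALLOC][6-10 ALLOC][11-39 FREE]
Op 10: c = realloc(c, 18) -> c = 6; heap: [0-3 FREE][4-5 ALLOC][6-23 ALLOC][24-39 FREE]
Free blocks: [4 16] total_free=20 largest=16 -> 100*(20-16)/20 = 400/20 = 20

Answer: 20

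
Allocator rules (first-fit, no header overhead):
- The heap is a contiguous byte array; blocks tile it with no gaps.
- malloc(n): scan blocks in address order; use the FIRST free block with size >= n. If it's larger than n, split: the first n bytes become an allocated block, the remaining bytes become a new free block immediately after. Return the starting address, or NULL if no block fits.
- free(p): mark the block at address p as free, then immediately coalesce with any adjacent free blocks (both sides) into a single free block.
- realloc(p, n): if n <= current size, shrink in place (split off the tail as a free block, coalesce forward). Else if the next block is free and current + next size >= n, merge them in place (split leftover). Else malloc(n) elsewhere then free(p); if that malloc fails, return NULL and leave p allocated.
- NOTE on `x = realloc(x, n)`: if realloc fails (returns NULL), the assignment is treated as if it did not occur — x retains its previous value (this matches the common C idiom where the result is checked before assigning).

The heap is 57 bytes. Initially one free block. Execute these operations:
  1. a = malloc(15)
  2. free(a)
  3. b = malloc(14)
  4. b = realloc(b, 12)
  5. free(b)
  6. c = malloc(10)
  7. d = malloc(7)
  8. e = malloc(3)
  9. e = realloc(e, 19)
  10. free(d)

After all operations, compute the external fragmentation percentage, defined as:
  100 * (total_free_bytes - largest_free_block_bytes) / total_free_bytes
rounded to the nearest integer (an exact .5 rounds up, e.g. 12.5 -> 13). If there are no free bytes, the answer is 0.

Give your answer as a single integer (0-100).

Answer: 25

Derivation:
Op 1: a = malloc(15) -> a = 0; heap: [0-14 ALLOC][15-56 FREE]
Op 2: free(a) -> (freed a); heap: [0-56 FREE]
Op 3: b = malloc(14) -> b = 0; heap: [0-13 ALLOC][14-56 FREE]
Op 4: b = realloc(b, 12) -> b = 0; heap: [0-11 ALLOC][12-56 FREE]
Op 5: free(b) -> (freed b); heap: [0-56 FREE]
Op 6: c = malloc(10) -> c = 0; heap: [0-9 ALLOC][10-56 FREE]
Op 7: d = malloc(7) -> d = 10; heap: [0-9 ALLOC][10-16 ALLOC][17-56 FREE]
Op 8: e = malloc(3) -> e = 17; heap: [0-9 ALLOC][10-16 ALLOC][17-19 ALLOC][20-56 FREE]
Op 9: e = realloc(e, 19) -> e = 17; heap: [0-9 ALLOC][10-16 ALLOC][17-35 ALLOC][36-56 FREE]
Op 10: free(d) -> (freed d); heap: [0-9 ALLOC][10-16 FREE][17-35 ALLOC][36-56 FREE]
Free blocks: [7 21] total_free=28 largest=21 -> 100*(28-21)/28 = 700/28 = 25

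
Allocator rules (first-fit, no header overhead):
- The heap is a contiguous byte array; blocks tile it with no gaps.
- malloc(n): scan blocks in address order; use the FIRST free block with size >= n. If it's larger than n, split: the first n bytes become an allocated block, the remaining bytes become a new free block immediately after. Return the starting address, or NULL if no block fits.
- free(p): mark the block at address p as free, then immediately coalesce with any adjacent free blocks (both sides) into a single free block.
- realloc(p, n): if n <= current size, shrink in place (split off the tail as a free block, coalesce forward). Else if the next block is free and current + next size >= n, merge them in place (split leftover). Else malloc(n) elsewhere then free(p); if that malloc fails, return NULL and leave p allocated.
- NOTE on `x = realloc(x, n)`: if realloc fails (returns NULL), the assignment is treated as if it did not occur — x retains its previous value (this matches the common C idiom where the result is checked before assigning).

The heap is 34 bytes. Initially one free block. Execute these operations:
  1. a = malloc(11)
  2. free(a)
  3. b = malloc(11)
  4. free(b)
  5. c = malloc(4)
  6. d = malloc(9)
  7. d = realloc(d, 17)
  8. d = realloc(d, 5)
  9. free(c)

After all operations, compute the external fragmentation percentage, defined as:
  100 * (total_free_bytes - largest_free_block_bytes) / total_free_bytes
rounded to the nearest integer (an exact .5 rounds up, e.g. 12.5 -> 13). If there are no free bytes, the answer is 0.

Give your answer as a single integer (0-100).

Answer: 14

Derivation:
Op 1: a = malloc(11) -> a = 0; heap: [0-10 ALLOC][11-33 FREE]
Op 2: free(a) -> (freed a); heap: [0-33 FREE]
Op 3: b = malloc(11) -> b = 0; heap: [0-10 ALLOC][11-33 FREE]
Op 4: free(b) -> (freed b); heap: [0-33 FREE]
Op 5: c = malloc(4) -> c = 0; heap: [0-3 ALLOC][4-33 FREE]
Op 6: d = malloc(9) -> d = 4; heap: [0-3 ALLOC][4-12 ALLOC][13-33 FREE]
Op 7: d = realloc(d, 17) -> d = 4; heap: [0-3 ALLOC][4-20 ALLOC][21-33 FREE]
Op 8: d = realloc(d, 5) -> d = 4; heap: [0-3 ALLOC][4-8 ALLOC][9-33 FREE]
Op 9: free(c) -> (freed c); heap: [0-3 FREE][4-8 ALLOC][9-33 FREE]
Free blocks: [4 25] total_free=29 largest=25 -> 100*(29-25)/29 = 400/29 ≈ 13.793 -> rounds to 14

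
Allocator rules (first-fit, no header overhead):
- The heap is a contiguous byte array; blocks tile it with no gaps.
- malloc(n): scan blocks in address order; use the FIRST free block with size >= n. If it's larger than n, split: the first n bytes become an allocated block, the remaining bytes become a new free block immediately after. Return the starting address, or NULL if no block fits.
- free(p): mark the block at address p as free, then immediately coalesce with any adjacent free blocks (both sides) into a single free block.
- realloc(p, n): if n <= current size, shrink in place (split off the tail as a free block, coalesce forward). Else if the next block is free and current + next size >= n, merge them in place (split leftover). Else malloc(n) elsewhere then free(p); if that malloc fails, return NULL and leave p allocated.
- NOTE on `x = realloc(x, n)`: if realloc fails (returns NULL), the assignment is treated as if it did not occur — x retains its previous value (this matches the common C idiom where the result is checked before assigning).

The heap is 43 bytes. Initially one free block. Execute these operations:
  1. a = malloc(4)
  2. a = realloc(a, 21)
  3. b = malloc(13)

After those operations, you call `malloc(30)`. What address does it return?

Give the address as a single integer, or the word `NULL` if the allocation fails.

Op 1: a = malloc(4) -> a = 0; heap: [0-3 ALLOC][4-42 FREE]
Op 2: a = realloc(a, 21) -> a = 0; heap: [0-20 ALLOC][21-42 FREE]
Op 3: b = malloc(13) -> b = 21; heap: [0-20 ALLOC][21-33 ALLOC][34-42 FREE]
malloc(30): first-fit scan over [0-20 ALLOC][21-33 ALLOC][34-42 FREE] -> NULL

Answer: NULL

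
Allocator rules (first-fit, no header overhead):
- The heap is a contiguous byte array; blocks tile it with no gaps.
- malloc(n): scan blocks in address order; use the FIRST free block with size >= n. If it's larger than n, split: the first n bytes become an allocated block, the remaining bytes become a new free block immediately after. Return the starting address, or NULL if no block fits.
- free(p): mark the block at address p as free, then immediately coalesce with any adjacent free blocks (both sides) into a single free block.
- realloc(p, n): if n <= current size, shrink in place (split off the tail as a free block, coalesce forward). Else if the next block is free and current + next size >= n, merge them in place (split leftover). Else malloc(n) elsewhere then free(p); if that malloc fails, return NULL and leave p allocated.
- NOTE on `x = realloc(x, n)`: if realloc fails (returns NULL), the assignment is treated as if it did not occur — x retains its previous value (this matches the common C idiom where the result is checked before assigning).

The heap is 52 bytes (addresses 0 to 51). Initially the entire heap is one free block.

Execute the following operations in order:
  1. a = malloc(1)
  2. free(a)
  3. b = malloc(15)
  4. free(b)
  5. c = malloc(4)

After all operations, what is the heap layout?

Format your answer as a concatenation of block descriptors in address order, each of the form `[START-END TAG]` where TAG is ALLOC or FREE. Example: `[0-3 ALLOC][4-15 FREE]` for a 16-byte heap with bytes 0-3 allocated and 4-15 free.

Op 1: a = malloc(1) -> a = 0; heap: [0-0 ALLOC][1-51 FREE]
Op 2: free(a) -> (freed a); heap: [0-51 FREE]
Op 3: b = malloc(15) -> b = 0; heap: [0-14 ALLOC][15-51 FREE]
Op 4: free(b) -> (freed b); heap: [0-51 FREE]
Op 5: c = malloc(4) -> c = 0; heap: [0-3 ALLOC][4-51 FREE]

Answer: [0-3 ALLOC][4-51 FREE]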